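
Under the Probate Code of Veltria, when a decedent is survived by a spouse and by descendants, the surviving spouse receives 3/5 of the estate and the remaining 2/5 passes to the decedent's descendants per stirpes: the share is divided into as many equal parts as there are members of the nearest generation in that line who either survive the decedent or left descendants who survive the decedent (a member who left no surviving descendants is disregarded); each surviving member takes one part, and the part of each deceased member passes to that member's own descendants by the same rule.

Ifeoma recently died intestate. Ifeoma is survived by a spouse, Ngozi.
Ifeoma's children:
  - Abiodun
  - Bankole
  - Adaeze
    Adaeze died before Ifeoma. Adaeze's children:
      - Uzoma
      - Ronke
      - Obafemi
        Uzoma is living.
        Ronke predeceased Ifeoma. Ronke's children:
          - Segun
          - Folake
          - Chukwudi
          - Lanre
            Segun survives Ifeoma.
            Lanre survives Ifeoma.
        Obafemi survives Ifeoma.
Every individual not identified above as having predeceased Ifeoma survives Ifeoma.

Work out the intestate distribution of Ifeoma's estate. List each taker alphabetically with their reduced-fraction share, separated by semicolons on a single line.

Abiodun 2/15; Bankole 2/15; Chukwudi 1/90; Folake 1/90; Lanre 1/90; Ngozi 3/5; Obafemi 2/45; Segun 1/90; Uzoma 2/45

Ngozi, as surviving spouse, takes 3/5.
The remaining 2/5 passes to Ifeoma's descendants per stirpes.
The 2/5 is divided into 3 equal shares of 2/15 among Abiodun, Bankole, Adaeze.
Abiodun is living and takes 2/15.
Bankole is living and takes 2/15.
Adaeze predeceased; the 2/15 allotted to Adaeze's branch passes to Adaeze's issue by representation.
The 2/15 is divided into 3 equal shares of 2/45 among Uzoma, Ronke, Obafemi.
Uzoma is living and takes 2/45.
Ronke predeceased; the 2/45 allotted to Ronke's branch passes to Ronke's issue by representation.
The 2/45 is divided into 4 equal shares of 1/90 among Segun, Folake, Chukwudi, Lanre.
Segun is living and takes 1/90.
Folake is living and takes 1/90.
Chukwudi is living and takes 1/90.
Lanre is living and takes 1/90.
Obafemi is living and takes 2/45.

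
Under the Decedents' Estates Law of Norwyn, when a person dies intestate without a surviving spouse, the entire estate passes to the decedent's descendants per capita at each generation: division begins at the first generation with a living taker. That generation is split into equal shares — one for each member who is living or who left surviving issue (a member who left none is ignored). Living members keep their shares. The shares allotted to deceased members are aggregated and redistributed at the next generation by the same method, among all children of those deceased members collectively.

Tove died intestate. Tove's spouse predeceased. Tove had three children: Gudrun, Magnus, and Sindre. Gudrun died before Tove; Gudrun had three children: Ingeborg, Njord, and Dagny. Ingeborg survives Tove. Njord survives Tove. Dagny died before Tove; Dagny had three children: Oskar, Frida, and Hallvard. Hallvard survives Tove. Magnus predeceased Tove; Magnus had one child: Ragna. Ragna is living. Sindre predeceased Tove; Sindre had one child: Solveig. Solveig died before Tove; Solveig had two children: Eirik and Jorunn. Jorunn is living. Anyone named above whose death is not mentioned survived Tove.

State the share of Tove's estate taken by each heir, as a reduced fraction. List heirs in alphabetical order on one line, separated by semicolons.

There is no surviving spouse, so the entire estate passes to Tove's descendants per capita at each generation.
No one at generation 1 (Gudrun, Magnus, Sindre) is living; moving to the next generation.
At generation 2 (Ingeborg, Njord, Dagny, Ragna, Solveig) there are 5 shares of (1)/5 = 1/5 each.
Living: Ingeborg, Njord, and Ragna — each takes 1/5.
Deceased: Dagny and Solveig. Their combined 2/5 is pooled and carried to generation 3.
At generation 3 (Oskar, Frida, Hallvard, Eirik, Jorunn) there are 5 shares of (2/5)/5 = 2/25 each.
Living: Oskar, Frida, Hallvard, Eirik, and Jorunn — each takes 2/25.

Eirik 2/25; Frida 2/25; Hallvard 2/25; Ingeborg 1/5; Jorunn 2/25; Njord 1/5; Oskar 2/25; Ragna 1/5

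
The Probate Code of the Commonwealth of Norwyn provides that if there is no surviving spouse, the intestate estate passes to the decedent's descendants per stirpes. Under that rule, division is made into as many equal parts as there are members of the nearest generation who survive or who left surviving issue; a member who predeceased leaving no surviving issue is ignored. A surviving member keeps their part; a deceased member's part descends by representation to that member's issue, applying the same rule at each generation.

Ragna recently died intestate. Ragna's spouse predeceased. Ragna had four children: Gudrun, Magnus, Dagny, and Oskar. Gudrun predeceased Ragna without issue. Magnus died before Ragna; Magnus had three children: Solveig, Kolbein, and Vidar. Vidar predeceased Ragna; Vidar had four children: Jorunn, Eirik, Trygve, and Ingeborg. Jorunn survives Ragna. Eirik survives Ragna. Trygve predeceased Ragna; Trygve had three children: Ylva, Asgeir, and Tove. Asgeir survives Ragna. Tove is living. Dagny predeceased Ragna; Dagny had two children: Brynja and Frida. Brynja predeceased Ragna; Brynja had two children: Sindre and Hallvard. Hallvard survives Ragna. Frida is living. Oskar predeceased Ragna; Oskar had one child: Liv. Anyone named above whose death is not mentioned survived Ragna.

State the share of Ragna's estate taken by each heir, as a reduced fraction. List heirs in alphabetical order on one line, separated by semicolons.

Asgeir 1/108; Eirik 1/36; Frida 1/6; Hallvard 1/12; Ingeborg 1/36; Jorunn 1/36; Kolbein 1/9; Liv 1/3; Sindre 1/12; Solveig 1/9; Tove 1/108; Ylva 1/108

There is no surviving spouse, so the entire estate passes to Ragna's descendants per stirpes.
Gudrun left no surviving issue, so that branch lapses and is disregarded.
The estate is divided into 3 equal shares of 1/3 among Magnus, Dagny, Oskar.
Magnus predeceased; the 1/3 allotted to Magnus's branch passes to Magnus's issue by representation.
The 1/3 is divided into 3 equal shares of 1/9 among Solveig, Kolbein, Vidar.
Solveig is living and takes 1/9.
Kolbein is living and takes 1/9.
Vidar predeceased; the 1/9 allotted to Vidar's branch passes to Vidar's issue by representation.
The 1/9 is divided into 4 equal shares of 1/36 among Jorunn, Eirik, Trygve, Ingeborg.
Jorunn is living and takes 1/36.
Eirik is living and takes 1/36.
Trygve predeceased; the 1/36 allotted to Trygve's branch passes to Trygve's issue by representation.
The 1/36 is divided into 3 equal shares of 1/108 among Ylva, Asgeir, Tove.
Ylva is living and takes 1/108.
Asgeir is living and takes 1/108.
Tove is living and takes 1/108.
Ingeborg is living and takes 1/36.
Dagny predeceased; the 1/3 allotted to Dagny's branch passes to Dagny's issue by representation.
The 1/3 is divided into 2 equal shares of 1/6 among Brynja, Frida.
Brynja predeceased; the 1/6 allotted to Brynja's branch passes to Brynja's issue by representation.
The 1/6 is divided into 2 equal shares of 1/12 among Sindre, Hallvard.
Sindre is living and takes 1/12.
Hallvard is living and takes 1/12.
Frida is living and takes 1/6.
Oskar predeceased; the 1/3 allotted to Oskar's branch passes to Oskar's issue by representation.
Liv is the sole taker at this level and receives the full 1/3.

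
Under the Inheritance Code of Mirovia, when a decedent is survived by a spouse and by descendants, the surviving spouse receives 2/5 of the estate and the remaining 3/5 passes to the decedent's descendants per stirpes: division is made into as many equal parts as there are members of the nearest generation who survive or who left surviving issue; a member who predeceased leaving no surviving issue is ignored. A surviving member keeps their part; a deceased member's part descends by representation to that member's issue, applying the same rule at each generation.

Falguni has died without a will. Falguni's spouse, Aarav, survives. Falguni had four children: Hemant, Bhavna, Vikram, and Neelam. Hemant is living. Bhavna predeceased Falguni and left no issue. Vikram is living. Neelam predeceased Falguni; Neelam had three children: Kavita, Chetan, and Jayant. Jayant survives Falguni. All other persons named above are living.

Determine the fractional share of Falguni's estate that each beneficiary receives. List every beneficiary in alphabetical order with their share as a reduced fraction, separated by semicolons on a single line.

Aarav, as surviving spouse, takes 2/5.
The remaining 3/5 passes to Falguni's descendants per stirpes.
Bhavna left no surviving issue, so that branch lapses and is disregarded.
The 3/5 is divided into 3 equal shares of 1/5 among Hemant, Vikram, Neelam.
Hemant is living and takes 1/5.
Vikram is living and takes 1/5.
Neelam predeceased; the 1/5 allotted to Neelam's branch passes to Neelam's issue by representation.
The 1/5 is divided into 3 equal shares of 1/15 among Kavita, Chetan, Jayant.
Kavita is living and takes 1/15.
Chetan is living and takes 1/15.
Jayant is living and takes 1/15.

Aarav 2/5; Chetan 1/15; Hemant 1/5; Jayant 1/15; Kavita 1/15; Vikram 1/5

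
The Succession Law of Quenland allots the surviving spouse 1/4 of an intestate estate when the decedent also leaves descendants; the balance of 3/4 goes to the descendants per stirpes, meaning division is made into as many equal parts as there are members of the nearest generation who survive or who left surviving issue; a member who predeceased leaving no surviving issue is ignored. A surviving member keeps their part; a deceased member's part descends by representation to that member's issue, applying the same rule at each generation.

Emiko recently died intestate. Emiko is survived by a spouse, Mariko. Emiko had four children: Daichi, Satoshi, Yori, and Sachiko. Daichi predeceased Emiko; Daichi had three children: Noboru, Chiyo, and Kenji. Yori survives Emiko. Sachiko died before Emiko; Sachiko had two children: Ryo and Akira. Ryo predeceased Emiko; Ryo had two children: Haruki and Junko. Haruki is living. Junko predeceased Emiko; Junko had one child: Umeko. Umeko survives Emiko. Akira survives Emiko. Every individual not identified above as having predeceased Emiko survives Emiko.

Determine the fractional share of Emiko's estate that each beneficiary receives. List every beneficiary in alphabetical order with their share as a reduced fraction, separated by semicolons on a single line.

Akira 3/32; Chiyo 1/16; Haruki 3/64; Kenji 1/16; Mariko 1/4; Noboru 1/16; Satoshi 3/16; Umeko 3/64; Yori 3/16

Mariko, as surviving spouse, takes 1/4.
The remaining 3/4 passes to Emiko's descendants per stirpes.
The 3/4 is divided into 4 equal shares of 3/16 among Daichi, Satoshi, Yori, Sachiko.
Daichi predeceased; the 3/16 allotted to Daichi's branch passes to Daichi's issue by representation.
The 3/16 is divided into 3 equal shares of 1/16 among Noboru, Chiyo, Kenji.
Noboru is living and takes 1/16.
Chiyo is living and takes 1/16.
Kenji is living and takes 1/16.
Satoshi is living and takes 3/16.
Yori is living and takes 3/16.
Sachiko predeceased; the 3/16 allotted to Sachiko's branch passes to Sachiko's issue by representation.
The 3/16 is divided into 2 equal shares of 3/32 among Ryo, Akira.
Ryo predeceased; the 3/32 allotted to Ryo's branch passes to Ryo's issue by representation.
The 3/32 is divided into 2 equal shares of 3/64 among Haruki, Junko.
Haruki is living and takes 3/64.
Junko predeceased; the 3/64 allotted to Junko's branch passes to Junko's issue by representation.
Umeko is the sole taker at this level and receives the full 3/64.
Akira is living and takes 3/32.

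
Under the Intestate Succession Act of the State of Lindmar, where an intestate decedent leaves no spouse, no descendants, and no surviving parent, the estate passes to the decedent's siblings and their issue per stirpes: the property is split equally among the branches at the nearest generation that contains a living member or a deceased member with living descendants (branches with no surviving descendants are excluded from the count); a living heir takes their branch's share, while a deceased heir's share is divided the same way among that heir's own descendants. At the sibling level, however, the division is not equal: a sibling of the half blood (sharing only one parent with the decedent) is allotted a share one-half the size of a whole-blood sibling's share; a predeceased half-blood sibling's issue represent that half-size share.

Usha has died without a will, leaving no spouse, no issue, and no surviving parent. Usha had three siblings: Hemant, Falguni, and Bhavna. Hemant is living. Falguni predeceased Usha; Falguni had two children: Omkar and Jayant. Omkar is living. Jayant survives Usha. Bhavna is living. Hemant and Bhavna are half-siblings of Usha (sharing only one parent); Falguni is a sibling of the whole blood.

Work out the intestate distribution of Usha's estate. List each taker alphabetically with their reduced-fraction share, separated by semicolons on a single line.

No spouse, descendants, or parent survives, so the estate passes to Usha's siblings per stirpes.
Half-blood siblings count for one-half the weight of whole-blood siblings at the initial division.
Dividing 1 in proportion to weights (total weight 2): Hemant (weight 1/2) → 1/4; Falguni (weight 1) → 1/2; Bhavna (weight 1/2) → 1/4.
Hemant is living and takes 1/4.
Falguni predeceased; the 1/2 allotted to Falguni's branch passes to Falguni's issue by representation.
The 1/2 is divided into 2 equal shares of 1/4 among Omkar, Jayant.
Omkar is living and takes 1/4.
Jayant is living and takes 1/4.
Bhavna is living and takes 1/4.

Bhavna 1/4; Hemant 1/4; Jayant 1/4; Omkar 1/4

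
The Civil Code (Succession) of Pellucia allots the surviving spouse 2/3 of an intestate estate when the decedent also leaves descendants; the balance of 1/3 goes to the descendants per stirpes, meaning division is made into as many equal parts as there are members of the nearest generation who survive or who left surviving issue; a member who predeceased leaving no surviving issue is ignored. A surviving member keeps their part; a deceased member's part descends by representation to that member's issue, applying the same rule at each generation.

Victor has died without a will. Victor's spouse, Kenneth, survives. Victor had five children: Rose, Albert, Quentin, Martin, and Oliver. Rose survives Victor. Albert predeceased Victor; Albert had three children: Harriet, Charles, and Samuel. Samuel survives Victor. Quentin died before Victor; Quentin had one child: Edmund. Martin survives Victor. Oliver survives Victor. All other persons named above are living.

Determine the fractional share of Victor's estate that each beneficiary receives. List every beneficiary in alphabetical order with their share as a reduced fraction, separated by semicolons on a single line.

Charles 1/45; Edmund 1/15; Harriet 1/45; Kenneth 2/3; Martin 1/15; Oliver 1/15; Rose 1/15; Samuel 1/45

Kenneth, as surviving spouse, takes 2/3.
The remaining 1/3 passes to Victor's descendants per stirpes.
The 1/3 is divided into 5 equal shares of 1/15 among Rose, Albert, Quentin, Martin, Oliver.
Rose is living and takes 1/15.
Albert predeceased; the 1/15 allotted to Albert's branch passes to Albert's issue by representation.
The 1/15 is divided into 3 equal shares of 1/45 among Harriet, Charles, Samuel.
Harriet is living and takes 1/45.
Charles is living and takes 1/45.
Samuel is living and takes 1/45.
Quentin predeceased; the 1/15 allotted to Quentin's branch passes to Quentin's issue by representation.
Edmund is the sole taker at this level and receives the full 1/15.
Martin is living and takes 1/15.
Oliver is living and takes 1/15.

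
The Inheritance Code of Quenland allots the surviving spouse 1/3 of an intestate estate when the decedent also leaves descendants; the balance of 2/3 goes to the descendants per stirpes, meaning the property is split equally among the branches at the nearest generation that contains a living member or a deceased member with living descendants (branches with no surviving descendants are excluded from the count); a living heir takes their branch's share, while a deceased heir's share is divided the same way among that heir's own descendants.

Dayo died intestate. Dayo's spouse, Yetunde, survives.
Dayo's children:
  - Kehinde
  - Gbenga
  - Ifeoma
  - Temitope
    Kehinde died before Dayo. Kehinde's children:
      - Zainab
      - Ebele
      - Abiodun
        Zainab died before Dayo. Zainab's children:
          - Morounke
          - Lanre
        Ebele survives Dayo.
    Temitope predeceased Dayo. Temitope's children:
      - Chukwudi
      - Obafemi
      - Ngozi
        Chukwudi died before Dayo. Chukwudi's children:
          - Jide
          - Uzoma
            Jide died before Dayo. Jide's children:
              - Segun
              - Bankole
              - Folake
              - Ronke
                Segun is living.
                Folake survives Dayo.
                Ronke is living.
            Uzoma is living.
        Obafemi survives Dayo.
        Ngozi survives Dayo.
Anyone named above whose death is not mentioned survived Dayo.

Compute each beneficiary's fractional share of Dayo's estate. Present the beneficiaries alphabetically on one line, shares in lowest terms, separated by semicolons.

Yetunde, as surviving spouse, takes 1/3.
The remaining 2/3 passes to Dayo's descendants per stirpes.
The 2/3 is divided into 4 equal shares of 1/6 among Kehinde, Gbenga, Ifeoma, Temitope.
Kehinde predeceased; the 1/6 allotted to Kehinde's branch passes to Kehinde's issue by representation.
The 1/6 is divided into 3 equal shares of 1/18 among Zainab, Ebele, Abiodun.
Zainab predeceased; the 1/18 allotted to Zainab's branch passes to Zainab's issue by representation.
The 1/18 is divided into 2 equal shares of 1/36 among Morounke, Lanre.
Morounke is living and takes 1/36.
Lanre is living and takes 1/36.
Ebele is living and takes 1/18.
Abiodun is living and takes 1/18.
Gbenga is living and takes 1/6.
Ifeoma is living and takes 1/6.
Temitope predeceased; the 1/6 allotted to Temitope's branch passes to Temitope's issue by representation.
The 1/6 is divided into 3 equal shares of 1/18 among Chukwudi, Obafemi, Ngozi.
Chukwudi predeceased; the 1/18 allotted to Chukwudi's branch passes to Chukwudi's issue by representation.
The 1/18 is divided into 2 equal shares of 1/36 among Jide, Uzoma.
Jide predeceased; the 1/36 allotted to Jide's branch passes to Jide's issue by representation.
The 1/36 is divided into 4 equal shares of 1/144 among Segun, Bankole, Folake, Ronke.
Segun is living and takes 1/144.
Bankole is living and takes 1/144.
Folake is living and takes 1/144.
Ronke is living and takes 1/144.
Uzoma is living and takes 1/36.
Obafemi is living and takes 1/18.
Ngozi is living and takes 1/18.

Abiodun 1/18; Bankole 1/144; Ebele 1/18; Folake 1/144; Gbenga 1/6; Ifeoma 1/6; Lanre 1/36; Morounke 1/36; Ngozi 1/18; Obafemi 1/18; Ronke 1/144; Segun 1/144; Uzoma 1/36; Yetunde 1/3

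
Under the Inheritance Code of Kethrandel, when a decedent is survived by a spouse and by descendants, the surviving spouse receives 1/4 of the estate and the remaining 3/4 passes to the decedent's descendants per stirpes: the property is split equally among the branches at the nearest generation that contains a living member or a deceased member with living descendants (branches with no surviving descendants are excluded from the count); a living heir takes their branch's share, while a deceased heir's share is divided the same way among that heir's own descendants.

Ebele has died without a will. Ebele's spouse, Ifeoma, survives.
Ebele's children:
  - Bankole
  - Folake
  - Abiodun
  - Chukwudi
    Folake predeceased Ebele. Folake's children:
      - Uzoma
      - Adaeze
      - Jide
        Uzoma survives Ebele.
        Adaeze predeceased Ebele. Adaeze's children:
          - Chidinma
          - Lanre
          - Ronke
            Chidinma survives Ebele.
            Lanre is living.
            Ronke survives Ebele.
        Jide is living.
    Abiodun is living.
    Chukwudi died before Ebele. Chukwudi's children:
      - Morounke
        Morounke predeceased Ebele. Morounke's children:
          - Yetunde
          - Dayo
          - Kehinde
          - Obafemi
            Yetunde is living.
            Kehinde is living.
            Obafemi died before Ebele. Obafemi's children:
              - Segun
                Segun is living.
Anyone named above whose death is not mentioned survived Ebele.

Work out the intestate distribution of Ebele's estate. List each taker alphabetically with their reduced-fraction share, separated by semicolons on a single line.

Ifeoma, as surviving spouse, takes 1/4.
The remaining 3/4 passes to Ebele's descendants per stirpes.
The 3/4 is divided into 4 equal shares of 3/16 among Bankole, Folake, Abiodun, Chukwudi.
Bankole is living and takes 3/16.
Folake predeceased; the 3/16 allotted to Folake's branch passes to Folake's issue by representation.
The 3/16 is divided into 3 equal shares of 1/16 among Uzoma, Adaeze, Jide.
Uzoma is living and takes 1/16.
Adaeze predeceased; the 1/16 allotted to Adaeze's branch passes to Adaeze's issue by representation.
The 1/16 is divided into 3 equal shares of 1/48 among Chidinma, Lanre, Ronke.
Chidinma is living and takes 1/48.
Lanre is living and takes 1/48.
Ronke is living and takes 1/48.
Jide is living and takes 1/16.
Abiodun is living and takes 3/16.
Chukwudi predeceased; the 3/16 allotted to Chukwudi's branch passes to Chukwudi's issue by representation.
Morounke's line is the sole branch at this level, so the full 3/16 passes to Morounke's issue by representation.
The 3/16 is divided into 4 equal shares of 3/64 among Yetunde, Dayo, Kehinde, Obafemi.
Yetunde is living and takes 3/64.
Dayo is living and takes 3/64.
Kehinde is living and takes 3/64.
Obafemi predeceased; the 3/64 allotted to Obafemi's branch passes to Obafemi's issue by representation.
Segun is the sole taker at this level and receives the full 3/64.

Abiodun 3/16; Bankole 3/16; Chidinma 1/48; Dayo 3/64; Ifeoma 1/4; Jide 1/16; Kehinde 3/64; Lanre 1/48; Ronke 1/48; Segun 3/64; Uzoma 1/16; Yetunde 3/64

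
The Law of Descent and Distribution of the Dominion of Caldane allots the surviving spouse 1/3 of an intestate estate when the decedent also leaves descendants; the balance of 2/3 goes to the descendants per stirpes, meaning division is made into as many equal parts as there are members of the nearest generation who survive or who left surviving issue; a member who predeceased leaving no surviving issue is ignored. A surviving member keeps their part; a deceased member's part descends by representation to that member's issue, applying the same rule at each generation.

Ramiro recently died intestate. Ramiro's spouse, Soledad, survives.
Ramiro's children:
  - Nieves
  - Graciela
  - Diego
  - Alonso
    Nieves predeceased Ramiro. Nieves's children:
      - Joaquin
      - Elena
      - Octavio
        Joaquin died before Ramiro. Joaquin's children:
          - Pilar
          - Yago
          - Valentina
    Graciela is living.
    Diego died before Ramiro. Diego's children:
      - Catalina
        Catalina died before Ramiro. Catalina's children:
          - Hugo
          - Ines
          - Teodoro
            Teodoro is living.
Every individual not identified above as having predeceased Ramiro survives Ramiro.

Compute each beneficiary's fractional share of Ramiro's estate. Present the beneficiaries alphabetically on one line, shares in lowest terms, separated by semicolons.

Alonso 1/6; Elena 1/18; Graciela 1/6; Hugo 1/18; Ines 1/18; Octavio 1/18; Pilar 1/54; Soledad 1/3; Teodoro 1/18; Valentina 1/54; Yago 1/54

Soledad, as surviving spouse, takes 1/3.
The remaining 2/3 passes to Ramiro's descendants per stirpes.
The 2/3 is divided into 4 equal shares of 1/6 among Nieves, Graciela, Diego, Alonso.
Nieves predeceased; the 1/6 allotted to Nieves's branch passes to Nieves's issue by representation.
The 1/6 is divided into 3 equal shares of 1/18 among Joaquin, Elena, Octavio.
Joaquin predeceased; the 1/18 allotted to Joaquin's branch passes to Joaquin's issue by representation.
The 1/18 is divided into 3 equal shares of 1/54 among Pilar, Yago, Valentina.
Pilar is living and takes 1/54.
Yago is living and takes 1/54.
Valentina is living and takes 1/54.
Elena is living and takes 1/18.
Octavio is living and takes 1/18.
Graciela is living and takes 1/6.
Diego predeceased; the 1/6 allotted to Diego's branch passes to Diego's issue by representation.
Catalina's line is the sole branch at this level, so the full 1/6 passes to Catalina's issue by representation.
The 1/6 is divided into 3 equal shares of 1/18 among Hugo, Ines, Teodoro.
Hugo is living and takes 1/18.
Ines is living and takes 1/18.
Teodoro is living and takes 1/18.
Alonso is living and takes 1/6.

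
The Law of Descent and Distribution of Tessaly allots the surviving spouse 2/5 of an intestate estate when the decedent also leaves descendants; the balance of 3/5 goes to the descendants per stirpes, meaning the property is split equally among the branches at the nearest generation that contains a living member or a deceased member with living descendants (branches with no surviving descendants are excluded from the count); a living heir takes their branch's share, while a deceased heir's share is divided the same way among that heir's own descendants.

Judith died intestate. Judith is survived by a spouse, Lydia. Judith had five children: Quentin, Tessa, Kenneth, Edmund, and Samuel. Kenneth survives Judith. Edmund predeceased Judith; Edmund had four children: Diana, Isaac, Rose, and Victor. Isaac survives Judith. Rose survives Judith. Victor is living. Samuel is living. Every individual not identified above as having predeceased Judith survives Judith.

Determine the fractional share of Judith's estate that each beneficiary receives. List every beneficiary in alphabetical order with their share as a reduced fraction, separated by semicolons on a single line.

Diana 3/100; Isaac 3/100; Kenneth 3/25; Lydia 2/5; Quentin 3/25; Rose 3/100; Samuel 3/25; Tessa 3/25; Victor 3/100

Lydia, as surviving spouse, takes 2/5.
The remaining 3/5 passes to Judith's descendants per stirpes.
The 3/5 is divided into 5 equal shares of 3/25 among Quentin, Tessa, Kenneth, Edmund, Samuel.
Quentin is living and takes 3/25.
Tessa is living and takes 3/25.
Kenneth is living and takes 3/25.
Edmund predeceased; the 3/25 allotted to Edmund's branch passes to Edmund's issue by representation.
The 3/25 is divided into 4 equal shares of 3/100 among Diana, Isaac, Rose, Victor.
Diana is living and takes 3/100.
Isaac is living and takes 3/100.
Rose is living and takes 3/100.
Victor is living and takes 3/100.
Samuel is living and takes 3/25.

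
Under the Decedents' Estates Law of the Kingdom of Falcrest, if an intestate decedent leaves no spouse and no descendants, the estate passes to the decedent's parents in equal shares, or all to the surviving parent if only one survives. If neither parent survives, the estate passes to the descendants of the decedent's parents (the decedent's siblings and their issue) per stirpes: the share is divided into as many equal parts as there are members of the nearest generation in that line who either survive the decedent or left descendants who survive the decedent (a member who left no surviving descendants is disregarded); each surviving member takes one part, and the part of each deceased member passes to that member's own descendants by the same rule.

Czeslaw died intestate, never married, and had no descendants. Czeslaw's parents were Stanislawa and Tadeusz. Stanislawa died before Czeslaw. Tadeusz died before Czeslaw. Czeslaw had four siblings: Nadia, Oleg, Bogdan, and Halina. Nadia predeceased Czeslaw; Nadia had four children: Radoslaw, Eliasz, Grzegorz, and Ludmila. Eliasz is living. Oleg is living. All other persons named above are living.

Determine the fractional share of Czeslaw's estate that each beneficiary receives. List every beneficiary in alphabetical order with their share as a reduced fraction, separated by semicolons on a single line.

Neither parent survives and there are no descendants, so the estate passes to Czeslaw's siblings and their issue per stirpes.
The estate is divided into 4 equal shares of 1/4 among Nadia, Oleg, Bogdan, Halina.
Nadia predeceased; the 1/4 allotted to Nadia's branch passes to Nadia's issue by representation.
The 1/4 is divided into 4 equal shares of 1/16 among Radoslaw, Eliasz, Grzegorz, Ludmila.
Radoslaw is living and takes 1/16.
Eliasz is living and takes 1/16.
Grzegorz is living and takes 1/16.
Ludmila is living and takes 1/16.
Oleg is living and takes 1/4.
Bogdan is living and takes 1/4.
Halina is living and takes 1/4.

Bogdan 1/4; Eliasz 1/16; Grzegorz 1/16; Halina 1/4; Ludmila 1/16; Oleg 1/4; Radoslaw 1/16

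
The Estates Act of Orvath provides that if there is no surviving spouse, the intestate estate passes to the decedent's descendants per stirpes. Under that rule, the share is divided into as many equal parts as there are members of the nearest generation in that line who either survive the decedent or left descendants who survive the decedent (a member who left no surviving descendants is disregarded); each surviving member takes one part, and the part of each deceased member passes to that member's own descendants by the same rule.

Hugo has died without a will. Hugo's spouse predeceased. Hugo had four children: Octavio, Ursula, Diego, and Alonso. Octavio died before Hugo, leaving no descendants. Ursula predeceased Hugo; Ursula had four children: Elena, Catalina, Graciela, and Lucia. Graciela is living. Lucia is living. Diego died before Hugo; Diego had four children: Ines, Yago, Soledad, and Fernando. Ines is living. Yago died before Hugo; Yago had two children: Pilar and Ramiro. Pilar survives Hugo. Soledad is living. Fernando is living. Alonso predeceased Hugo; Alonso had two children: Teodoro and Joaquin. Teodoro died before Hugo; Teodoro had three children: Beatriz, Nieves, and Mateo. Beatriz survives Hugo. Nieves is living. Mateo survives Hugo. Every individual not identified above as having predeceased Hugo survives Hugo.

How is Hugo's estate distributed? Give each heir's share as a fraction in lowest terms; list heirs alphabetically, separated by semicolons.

There is no surviving spouse, so the entire estate passes to Hugo's descendants per stirpes.
Octavio left no surviving issue, so that branch lapses and is disregarded.
The estate is divided into 3 equal shares of 1/3 among Ursula, Diego, Alonso.
Ursula predeceased; the 1/3 allotted to Ursula's branch passes to Ursula's issue by representation.
The 1/3 is divided into 4 equal shares of 1/12 among Elena, Catalina, Graciela, Lucia.
Elena is living and takes 1/12.
Catalina is living and takes 1/12.
Graciela is living and takes 1/12.
Lucia is living and takes 1/12.
Diego predeceased; the 1/3 allotted to Diego's branch passes to Diego's issue by representation.
The 1/3 is divided into 4 equal shares of 1/12 among Ines, Yago, Soledad, Fernando.
Ines is living and takes 1/12.
Yago predeceased; the 1/12 allotted to Yago's branch passes to Yago's issue by representation.
The 1/12 is divided into 2 equal shares of 1/24 among Pilar, Ramiro.
Pilar is living and takes 1/24.
Ramiro is living and takes 1/24.
Soledad is living and takes 1/12.
Fernando is living and takes 1/12.
Alonso predeceased; the 1/3 allotted to Alonso's branch passes to Alonso's issue by representation.
The 1/3 is divided into 2 equal shares of 1/6 among Teodoro, Joaquin.
Teodoro predeceased; the 1/6 allotted to Teodoro's branch passes to Teodoro's issue by representation.
The 1/6 is divided into 3 equal shares of 1/18 among Beatriz, Nieves, Mateo.
Beatriz is living and takes 1/18.
Nieves is living and takes 1/18.
Mateo is living and takes 1/18.
Joaquin is living and takes 1/6.

Beatriz 1/18; Catalina 1/12; Elena 1/12; Fernando 1/12; Graciela 1/12; Ines 1/12; Joaquin 1/6; Lucia 1/12; Mateo 1/18; Nieves 1/18; Pilar 1/24; Ramiro 1/24; Soledad 1/12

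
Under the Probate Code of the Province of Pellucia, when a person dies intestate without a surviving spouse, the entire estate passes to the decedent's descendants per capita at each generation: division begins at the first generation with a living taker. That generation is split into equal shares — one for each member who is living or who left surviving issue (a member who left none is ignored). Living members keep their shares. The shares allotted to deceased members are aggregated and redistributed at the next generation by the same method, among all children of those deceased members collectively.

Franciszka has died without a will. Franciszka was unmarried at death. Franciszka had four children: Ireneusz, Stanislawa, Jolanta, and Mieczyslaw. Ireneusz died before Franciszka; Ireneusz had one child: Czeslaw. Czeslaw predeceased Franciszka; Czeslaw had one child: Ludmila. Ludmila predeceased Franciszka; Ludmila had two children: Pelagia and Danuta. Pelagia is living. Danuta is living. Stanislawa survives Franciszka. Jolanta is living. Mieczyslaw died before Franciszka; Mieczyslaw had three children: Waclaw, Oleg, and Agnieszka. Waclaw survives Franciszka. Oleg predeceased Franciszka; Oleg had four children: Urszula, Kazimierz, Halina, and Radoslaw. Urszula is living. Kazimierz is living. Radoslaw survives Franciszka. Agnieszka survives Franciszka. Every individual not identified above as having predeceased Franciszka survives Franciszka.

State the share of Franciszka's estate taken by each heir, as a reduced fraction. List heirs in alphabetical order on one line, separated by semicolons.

There is no surviving spouse, so the entire estate passes to Franciszka's descendants per capita at each generation.
At generation 1 (Ireneusz, Stanislawa, Jolanta, Mieczyslaw) there are 4 shares of (1)/4 = 1/4 each.
Living: Stanislawa and Jolanta — each takes 1/4.
Deceased: Ireneusz and Mieczyslaw. Their combined 1/2 is pooled and carried to generation 2.
At generation 2 (Czeslaw, Waclaw, Oleg, Agnieszka) there are 4 shares of (1/2)/4 = 1/8 each.
Living: Waclaw and Agnieszka — each takes 1/8.
Deceased: Czeslaw and Oleg. Their combined 1/4 is pooled and carried to generation 3.
At generation 3 (Ludmila, Urszula, Kazimierz, Halina, Radoslaw) there are 5 shares of (1/4)/5 = 1/20 each.
Living: Urszula, Kazimierz, Halina, and Radoslaw — each takes 1/20.
Deceased: Ludmila. That 1/20 share is carried to generation 4.
At generation 4 (Pelagia, Danuta) there are 2 shares of (1/20)/2 = 1/40 each.
Living: Pelagia and Danuta — each takes 1/40.

Agnieszka 1/8; Danuta 1/40; Halina 1/20; Jolanta 1/4; Kazimierz 1/20; Pelagia 1/40; Radoslaw 1/20; Stanislawa 1/4; Urszula 1/20; Waclaw 1/8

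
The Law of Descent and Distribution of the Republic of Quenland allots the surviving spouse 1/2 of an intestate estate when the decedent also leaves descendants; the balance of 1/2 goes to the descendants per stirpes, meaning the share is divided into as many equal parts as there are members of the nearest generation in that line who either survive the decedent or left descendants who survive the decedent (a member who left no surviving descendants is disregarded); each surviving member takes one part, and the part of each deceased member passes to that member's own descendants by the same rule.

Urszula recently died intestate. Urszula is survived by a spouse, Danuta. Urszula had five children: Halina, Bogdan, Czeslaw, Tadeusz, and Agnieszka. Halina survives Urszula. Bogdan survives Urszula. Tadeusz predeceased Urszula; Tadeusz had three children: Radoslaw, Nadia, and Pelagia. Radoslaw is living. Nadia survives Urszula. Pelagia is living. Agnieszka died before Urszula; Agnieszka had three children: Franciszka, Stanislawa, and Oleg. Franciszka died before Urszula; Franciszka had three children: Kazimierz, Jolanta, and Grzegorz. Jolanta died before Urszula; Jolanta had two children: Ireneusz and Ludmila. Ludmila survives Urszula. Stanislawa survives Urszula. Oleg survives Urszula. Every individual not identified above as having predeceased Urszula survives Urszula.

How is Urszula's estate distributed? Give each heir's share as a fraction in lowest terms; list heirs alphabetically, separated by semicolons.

Danuta, as surviving spouse, takes 1/2.
The remaining 1/2 passes to Urszula's descendants per stirpes.
The 1/2 is divided into 5 equal shares of 1/10 among Halina, Bogdan, Czeslaw, Tadeusz, Agnieszka.
Halina is living and takes 1/10.
Bogdan is living and takes 1/10.
Czeslaw is living and takes 1/10.
Tadeusz predeceased; the 1/10 allotted to Tadeusz's branch passes to Tadeusz's issue by representation.
The 1/10 is divided into 3 equal shares of 1/30 among Radoslaw, Nadia, Pelagia.
Radoslaw is living and takes 1/30.
Nadia is living and takes 1/30.
Pelagia is living and takes 1/30.
Agnieszka predeceased; the 1/10 allotted to Agnieszka's branch passes to Agnieszka's issue by representation.
The 1/10 is divided into 3 equal shares of 1/30 among Franciszka, Stanislawa, Oleg.
Franciszka predeceased; the 1/30 allotted to Franciszka's branch passes to Franciszka's issue by representation.
The 1/30 is divided into 3 equal shares of 1/90 among Kazimierz, Jolanta, Grzegorz.
Kazimierz is living and takes 1/90.
Jolanta predeceased; the 1/90 allotted to Jolanta's branch passes to Jolanta's issue by representation.
The 1/90 is divided into 2 equal shares of 1/180 among Ireneusz, Ludmila.
Ireneusz is living and takes 1/180.
Ludmila is living and takes 1/180.
Grzegorz is living and takes 1/90.
Stanislawa is living and takes 1/30.
Oleg is living and takes 1/30.

Bogdan 1/10; Czeslaw 1/10; Danuta 1/2; Grzegorz 1/90; Halina 1/10; Ireneusz 1/180; Kazimierz 1/90; Ludmila 1/180; Nadia 1/30; Oleg 1/30; Pelagia 1/30; Radoslaw 1/30; Stanislawa 1/30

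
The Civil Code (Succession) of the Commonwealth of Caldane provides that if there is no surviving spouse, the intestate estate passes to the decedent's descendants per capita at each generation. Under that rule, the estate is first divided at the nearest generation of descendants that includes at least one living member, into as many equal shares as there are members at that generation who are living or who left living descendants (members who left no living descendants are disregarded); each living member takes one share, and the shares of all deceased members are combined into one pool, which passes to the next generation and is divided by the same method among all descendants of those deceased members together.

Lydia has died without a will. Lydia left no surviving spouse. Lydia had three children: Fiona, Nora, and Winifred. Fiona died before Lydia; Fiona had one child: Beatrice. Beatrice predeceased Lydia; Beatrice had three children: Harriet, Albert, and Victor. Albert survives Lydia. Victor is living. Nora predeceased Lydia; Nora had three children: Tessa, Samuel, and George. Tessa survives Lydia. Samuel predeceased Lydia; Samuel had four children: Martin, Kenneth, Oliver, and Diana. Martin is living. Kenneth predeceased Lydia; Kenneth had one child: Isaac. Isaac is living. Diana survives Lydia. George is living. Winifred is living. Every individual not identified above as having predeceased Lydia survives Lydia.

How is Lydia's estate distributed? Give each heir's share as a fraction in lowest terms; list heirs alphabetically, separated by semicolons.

There is no surviving spouse, so the entire estate passes to Lydia's descendants per capita at each generation.
At generation 1 (Fiona, Nora, Winifred) there are 3 shares of (1)/3 = 1/3 each.
Living: Winifred — each takes 1/3.
Deceased: Fiona and Nora. Their combined 2/3 is pooled and carried to generation 2.
At generation 2 (Beatrice, Tessa, Samuel, George) there are 4 shares of (2/3)/4 = 1/6 each.
Living: Tessa and George — each takes 1/6.
Deceased: Beatrice and Samuel. Their combined 1/3 is pooled and carried to generation 3.
At generation 3 (Harriet, Albert, Victor, Martin, Kenneth, Oliver, Diana) there are 7 shares of (1/3)/7 = 1/21 each.
Living: Harriet, Albert, Victor, Martin, Oliver, and Diana — each takes 1/21.
Deceased: Kenneth. That 1/21 share is carried to generation 4.
At generation 4 (Isaac) there are 1 shares of (1/21)/1 = 1/21 each.
Living: Isaac — each takes 1/21.

Albert 1/21; Diana 1/21; George 1/6; Harriet 1/21; Isaac 1/21; Martin 1/21; Oliver 1/21; Tessa 1/6; Victor 1/21; Winifred 1/3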